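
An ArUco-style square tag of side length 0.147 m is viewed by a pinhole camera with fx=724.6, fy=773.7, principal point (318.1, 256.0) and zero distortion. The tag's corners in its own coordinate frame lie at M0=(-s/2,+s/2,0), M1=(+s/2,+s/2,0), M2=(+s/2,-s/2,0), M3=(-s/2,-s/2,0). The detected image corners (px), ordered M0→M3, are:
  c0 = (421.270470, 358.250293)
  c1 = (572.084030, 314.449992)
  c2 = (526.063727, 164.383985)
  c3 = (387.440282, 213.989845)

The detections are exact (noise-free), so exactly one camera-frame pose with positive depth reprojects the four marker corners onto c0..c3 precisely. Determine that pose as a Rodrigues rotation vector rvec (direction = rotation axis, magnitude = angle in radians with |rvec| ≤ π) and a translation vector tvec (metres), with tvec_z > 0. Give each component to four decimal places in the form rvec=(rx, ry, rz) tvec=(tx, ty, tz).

Intrinsics K: fx=724.6, fy=773.7, cx=318.1, cy=256.0
Marker side s = 0.147 m; corners in marker frame (Z=0):
  M0 = (-0.0735, +0.0735, 0)
  M1 = (+0.0735, +0.0735, 0)
  M2 = (+0.0735, -0.0735, 0)
  M3 = (-0.0735, -0.0735, 0)
Detected image corners:
  c0 = (421.270470, 358.250293) px
  c1 = (572.084030, 314.449992) px
  c2 = (526.063727, 164.383985) px
  c3 = (387.440282, 213.989845) px
Planar DLT: solve 8×8 A·h = b for H (H[2,2]=1):
  H  [+785.73519 +51.61811 +473.83977]
  H  [-427.15258 +879.94918 +260.99769]
  H  [-0.41397 -0.45881 +1.00000]
B = K⁻¹H; ‖b₁‖=1.395247, ‖b₂‖=1.395247; λ = 2/(‖b₁‖+‖b₂‖) = 0.716719, sign → tz>0 ⇒ λ=+0.716719
r₁ = λ·B[:,0] = (+0.90744,-0.29752,-0.29670); r₂ = λ·B[:,1] = (+0.19542,+0.92395,-0.32884)
r₃ = r₁×r₂ = (+0.37197,+0.24042,+0.89657); SVD([r₁ r₂ r₃]) → R = UVᵀ:
  R  [+0.90744 +0.19542 +0.37197]
  R  [-0.29752 +0.92395 +0.24042]
  R  [-0.29670 -0.32884 +0.89657]
t = (+0.15405, +0.00463, +0.71672) m
tr R = 2.727957; θ = arccos((tr R − 1)/2) = 0.527678 rad = 30.234°
axis k = ((R−Rᵀ)₃₂, (R−Rᵀ)₁₃, (R−Rᵀ)₂₁) / (2 sinθ) = (-0.565267, +0.663987, -0.489484)
rvec = θ·k = (-0.298279, +0.350372, -0.258290)

rvec=(-0.2983, 0.3504, -0.2583) tvec=(0.1540, 0.0046, 0.7167)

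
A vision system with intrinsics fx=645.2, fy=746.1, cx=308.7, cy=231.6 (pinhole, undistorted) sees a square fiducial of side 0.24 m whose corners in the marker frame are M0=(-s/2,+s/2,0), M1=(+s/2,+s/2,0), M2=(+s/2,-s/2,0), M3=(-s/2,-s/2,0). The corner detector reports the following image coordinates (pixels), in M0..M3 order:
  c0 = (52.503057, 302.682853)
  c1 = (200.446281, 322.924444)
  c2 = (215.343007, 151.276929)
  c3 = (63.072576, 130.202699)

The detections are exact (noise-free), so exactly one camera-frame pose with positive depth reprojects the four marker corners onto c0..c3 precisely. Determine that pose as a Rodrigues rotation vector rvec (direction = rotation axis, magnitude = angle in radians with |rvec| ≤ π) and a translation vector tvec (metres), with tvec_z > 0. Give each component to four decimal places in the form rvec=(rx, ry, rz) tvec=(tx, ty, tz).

rvec=(0.1243, 0.0015, 0.1188) tvec=(-0.2798, -0.0049, 1.0262)

Intrinsics K: fx=645.2, fy=746.1, cx=308.7, cy=231.6
Marker side s = 0.24 m; corners in marker frame (Z=0):
  M0 = (-0.1200, +0.1200, 0)
  M1 = (+0.1200, +0.1200, 0)
  M2 = (+0.1200, -0.1200, 0)
  M3 = (-0.1200, -0.1200, 0)
Detected image corners:
  c0 = (52.503057, 302.682853) px
  c1 = (200.446281, 322.924444) px
  c2 = (215.343007, 151.276929) px
  c3 = (63.072576, 130.202699) px
Planar DLT: solve 8×8 A·h = b for H (H[2,2]=1):
  H  [+626.06975 -37.04060 +132.80029]
  H  [+87.33855 +744.27941 +228.02380]
  H  [+0.00568 +0.12060 +1.00000]
B = K⁻¹H; ‖b₁‖=0.974491, ‖b₂‖=0.974491; λ = 2/(‖b₁‖+‖b₂‖) = 1.026176, sign → tz>0 ⇒ λ=+1.026176
r₁ = λ·B[:,0] = (+0.99296,+0.11831,+0.00583); r₂ = λ·B[:,1] = (-0.11812,+0.98526,+0.12375)
r₃ = r₁×r₂ = (+0.00889,-0.12357,+0.99230); SVD([r₁ r₂ r₃]) → R = UVᵀ:
  R  [+0.99296 -0.11812 +0.00889]
  R  [+0.11831 +0.98526 -0.12357]
  R  [+0.00583 +0.12375 +0.99230]
t = (-0.27976, -0.00492, +1.02618) m
tr R = 2.970512; θ = arccos((tr R − 1)/2) = 0.171931 rad = 9.851°
axis k = ((R−Rᵀ)₃₂, (R−Rᵀ)₁₃, (R−Rᵀ)₂₁) / (2 sinθ) = (+0.722810, +0.008948, +0.690989)
rvec = θ·k = (+0.124274, +0.001538, +0.118803)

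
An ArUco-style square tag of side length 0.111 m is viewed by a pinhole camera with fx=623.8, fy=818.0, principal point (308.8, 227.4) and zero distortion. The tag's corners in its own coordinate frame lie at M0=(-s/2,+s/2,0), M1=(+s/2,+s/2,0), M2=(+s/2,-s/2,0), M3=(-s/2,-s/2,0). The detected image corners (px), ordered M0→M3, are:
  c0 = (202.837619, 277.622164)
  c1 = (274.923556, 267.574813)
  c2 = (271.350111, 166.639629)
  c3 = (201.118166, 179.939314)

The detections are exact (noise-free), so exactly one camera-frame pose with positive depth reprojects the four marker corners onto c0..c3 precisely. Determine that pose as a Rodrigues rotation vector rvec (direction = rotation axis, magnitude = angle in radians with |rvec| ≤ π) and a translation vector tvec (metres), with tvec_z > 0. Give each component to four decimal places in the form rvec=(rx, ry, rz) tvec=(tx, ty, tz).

rvec=(-0.1904, 0.3020, -0.0871) tvec=(-0.1030, -0.0054, 0.8938)

Intrinsics K: fx=623.8, fy=818.0, cx=308.8, cy=227.4
Marker side s = 0.111 m; corners in marker frame (Z=0):
  M0 = (-0.0555, +0.0555, 0)
  M1 = (+0.0555, +0.0555, 0)
  M2 = (+0.0555, -0.0555, 0)
  M3 = (-0.0555, -0.0555, 0)
Detected image corners:
  c0 = (202.837619, 277.622164) px
  c1 = (274.923556, 267.574813) px
  c2 = (271.350111, 166.639629) px
  c3 = (201.118166, 179.939314) px
Planar DLT: solve 8×8 A·h = b for H (H[2,2]=1):
  H  [+564.65809 -29.22912 +236.90669]
  H  [-176.96393 +844.74804 +222.43411]
  H  [-0.32123 -0.22278 +1.00000]
B = K⁻¹H; ‖b₁‖=1.118868, ‖b₂‖=1.118868; λ = 2/(‖b₁‖+‖b₂‖) = 0.893760, sign → tz>0 ⇒ λ=+0.893760
r₁ = λ·B[:,0] = (+0.95115,-0.11354,-0.28710); r₂ = λ·B[:,1] = (+0.05669,+0.97834,-0.19911)
r₃ = r₁×r₂ = (+0.30349,+0.17311,+0.93698); SVD([r₁ r₂ r₃]) → R = UVᵀ:
  R  [+0.95115 +0.05669 +0.30349]
  R  [-0.11354 +0.97834 +0.17311]
  R  [-0.28710 -0.19911 +0.93698]
t = (-0.10301, -0.00543, +0.89376) m
tr R = 2.866462; θ = arccos((tr R − 1)/2) = 0.367492 rad = 21.056°
axis k = ((R−Rᵀ)₃₂, (R−Rᵀ)₁₃, (R−Rᵀ)₂₁) / (2 sinθ) = (-0.518007, +0.821916, -0.236903)
rvec = θ·k = (-0.190364, +0.302048, -0.087060)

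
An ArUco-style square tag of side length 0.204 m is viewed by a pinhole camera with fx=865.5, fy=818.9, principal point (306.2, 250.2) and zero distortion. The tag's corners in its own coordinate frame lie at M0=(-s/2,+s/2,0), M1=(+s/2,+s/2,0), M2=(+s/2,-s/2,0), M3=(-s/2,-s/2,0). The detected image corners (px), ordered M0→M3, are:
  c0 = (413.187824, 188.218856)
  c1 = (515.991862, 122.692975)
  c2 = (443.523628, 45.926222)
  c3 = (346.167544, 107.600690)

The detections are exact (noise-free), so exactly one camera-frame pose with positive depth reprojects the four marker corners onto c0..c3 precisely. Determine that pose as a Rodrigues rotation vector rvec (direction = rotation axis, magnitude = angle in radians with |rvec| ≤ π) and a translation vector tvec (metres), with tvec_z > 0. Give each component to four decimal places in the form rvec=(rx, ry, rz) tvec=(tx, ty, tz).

rvec=(-0.4113, 0.1019, -0.5887) tvec=(0.2066, -0.2409, 1.4584)

Intrinsics K: fx=865.5, fy=818.9, cx=306.2, cy=250.2
Marker side s = 0.204 m; corners in marker frame (Z=0):
  M0 = (-0.1020, +0.1020, 0)
  M1 = (+0.1020, +0.1020, 0)
  M2 = (+0.1020, -0.1020, 0)
  M3 = (-0.1020, -0.1020, 0)
Detected image corners:
  c0 = (413.187824, 188.218856) px
  c1 = (515.991862, 122.692975) px
  c2 = (443.523628, 45.926222) px
  c3 = (346.167544, 107.600690) px
Planar DLT: solve 8×8 A·h = b for H (H[2,2]=1):
  H  [+496.87622 +222.59228 +428.80929]
  H  [-309.69711 +353.49420 +114.94506]
  H  [+0.01551 -0.27765 +1.00000]
B = K⁻¹H; ‖b₁‖=0.685699, ‖b₂‖=0.685699; λ = 2/(‖b₁‖+‖b₂‖) = 1.458366, sign → tz>0 ⇒ λ=+1.458366
r₁ = λ·B[:,0] = (+0.82923,-0.55845,+0.02262); r₂ = λ·B[:,1] = (+0.51832,+0.75325,-0.40492)
r₃ = r₁×r₂ = (+0.20909,+0.34750,+0.91407); SVD([r₁ r₂ r₃]) → R = UVᵀ:
  R  [+0.82923 +0.51832 +0.20909]
  R  [-0.55845 +0.75325 +0.34750]
  R  [+0.02262 -0.40492 +0.91407]
t = (+0.20660, -0.24087, +1.45837) m
tr R = 2.496552; θ = arccos((tr R − 1)/2) = 0.725337 rad = 41.559°
axis k = ((R−Rᵀ)₃₂, (R−Rᵀ)₁₃, (R−Rᵀ)₂₁) / (2 sinθ) = (-0.567103, +0.140539, -0.811568)
rvec = θ·k = (-0.411341, +0.101938, -0.588660)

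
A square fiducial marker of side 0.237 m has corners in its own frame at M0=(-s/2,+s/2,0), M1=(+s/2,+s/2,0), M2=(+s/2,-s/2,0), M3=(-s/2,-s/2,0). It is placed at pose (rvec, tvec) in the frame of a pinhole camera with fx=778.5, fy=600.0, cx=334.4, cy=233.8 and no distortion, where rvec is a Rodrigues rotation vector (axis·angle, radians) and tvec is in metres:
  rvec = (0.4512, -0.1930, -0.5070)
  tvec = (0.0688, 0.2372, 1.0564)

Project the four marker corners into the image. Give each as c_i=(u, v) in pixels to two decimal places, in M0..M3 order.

c0=(346.60, 445.76) c1=(488.03, 378.21) c2=(427.16, 284.14) c3=(269.18, 357.61)

Intrinsics K: fx=778.5, fy=600.0, cx=334.4, cy=233.8
Marker side s = 0.237 m; corners in marker frame (Z=0):
  M0 = (-0.1185, +0.1185, 0)
  M1 = (+0.1185, +0.1185, 0)
  M2 = (+0.1185, -0.1185, 0)
  M3 = (-0.1185, -0.1185, 0)
rvec = (0.4512, -0.1930, -0.5070), |rvec| = θ = 0.70561 rad = 40.428°
Rodrigues: sinθ=0.64850, 1−cosθ=0.23878; R = I + sinθ·[k]× + (1−cosθ)·[k]×²:
    [+0.85886 +0.42420 -0.28709]
    [-0.50773 +0.77908 -0.36775]
    [+0.06767 +0.46161 +0.88450]
t = (0.0688, 0.2372, 1.0564) m
M0: Pc = R·M0+t = (+0.01729, +0.38969, +1.10308); u = 778.5·(+0.01729)/1.10308 + 334.4 = 346.6047, v = 600.0·(+0.38969)/1.10308 + 233.8 = 445.7627
M1: Pc = R·M1+t = (+0.22084, +0.26936, +1.11912); u = 778.5·(+0.22084)/1.11912 + 334.4 = 488.0258, v = 600.0·(+0.26936)/1.11912 + 233.8 = 378.2112
M2: Pc = R·M2+t = (+0.12031, +0.08471, +1.00972); u = 778.5·(+0.12031)/1.00972 + 334.4 = 427.1574, v = 600.0·(+0.08471)/1.00972 + 233.8 = 284.1385
M3: Pc = R·M3+t = (-0.08324, +0.20504, +0.99368); u = 778.5·(-0.08324)/0.99368 + 334.4 = 269.1839, v = 600.0·(+0.20504)/0.99368 + 233.8 = 357.6090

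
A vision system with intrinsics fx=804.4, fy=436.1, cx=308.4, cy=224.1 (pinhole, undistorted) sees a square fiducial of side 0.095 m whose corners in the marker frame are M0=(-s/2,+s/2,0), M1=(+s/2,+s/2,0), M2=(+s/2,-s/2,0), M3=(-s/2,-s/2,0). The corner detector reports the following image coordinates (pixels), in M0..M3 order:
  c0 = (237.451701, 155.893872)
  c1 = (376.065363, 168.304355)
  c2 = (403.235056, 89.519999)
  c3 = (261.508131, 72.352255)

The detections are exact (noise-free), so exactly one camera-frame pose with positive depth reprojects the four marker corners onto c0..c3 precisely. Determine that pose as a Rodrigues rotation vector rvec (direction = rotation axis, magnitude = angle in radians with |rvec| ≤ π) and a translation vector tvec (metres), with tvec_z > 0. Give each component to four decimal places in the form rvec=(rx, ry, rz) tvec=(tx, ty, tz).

rvec=(0.1980, -0.2790, 0.1470) tvec=(0.0082, -0.1205, 0.5163)

Intrinsics K: fx=804.4, fy=436.1, cx=308.4, cy=224.1
Marker side s = 0.095 m; corners in marker frame (Z=0):
  M0 = (-0.0475, +0.0475, 0)
  M1 = (+0.0475, +0.0475, 0)
  M2 = (+0.0475, -0.0475, 0)
  M3 = (-0.0475, -0.0475, 0)
Detected image corners:
  c0 = (237.451701, 155.893872) px
  c1 = (376.065363, 168.304355) px
  c2 = (403.235056, 89.519999) px
  c3 = (261.508131, 72.352255) px
Planar DLT: solve 8×8 A·h = b for H (H[2,2]=1):
  H  [+1652.85450 -162.87133 +321.21159]
  H  [+222.82483 +894.43946 +122.35933]
  H  [+0.55588 +0.33537 +1.00000]
B = K⁻¹H; ‖b₁‖=1.936860, ‖b₂‖=1.936860; λ = 2/(‖b₁‖+‖b₂‖) = 0.516299, sign → tz>0 ⇒ λ=+0.516299
r₁ = λ·B[:,0] = (+0.95084,+0.11632,+0.28700); r₂ = λ·B[:,1] = (-0.17092,+0.96995,+0.17315)
r₃ = r₁×r₂ = (-0.25823,-0.21369,+0.94215); SVD([r₁ r₂ r₃]) → R = UVᵀ:
  R  [+0.95084 -0.17092 -0.25823]
  R  [+0.11632 +0.96995 -0.21369]
  R  [+0.28700 +0.17315 +0.94215]
t = (+0.00822, -0.12045, +0.51630) m
tr R = 2.862945; θ = arccos((tr R − 1)/2) = 0.372357 rad = 21.334°
axis k = ((R−Rᵀ)₃₂, (R−Rᵀ)₁₃, (R−Rᵀ)₂₁) / (2 sinθ) = (+0.531656, -0.749332, +0.394770)
rvec = θ·k = (+0.197966, -0.279019, +0.146996)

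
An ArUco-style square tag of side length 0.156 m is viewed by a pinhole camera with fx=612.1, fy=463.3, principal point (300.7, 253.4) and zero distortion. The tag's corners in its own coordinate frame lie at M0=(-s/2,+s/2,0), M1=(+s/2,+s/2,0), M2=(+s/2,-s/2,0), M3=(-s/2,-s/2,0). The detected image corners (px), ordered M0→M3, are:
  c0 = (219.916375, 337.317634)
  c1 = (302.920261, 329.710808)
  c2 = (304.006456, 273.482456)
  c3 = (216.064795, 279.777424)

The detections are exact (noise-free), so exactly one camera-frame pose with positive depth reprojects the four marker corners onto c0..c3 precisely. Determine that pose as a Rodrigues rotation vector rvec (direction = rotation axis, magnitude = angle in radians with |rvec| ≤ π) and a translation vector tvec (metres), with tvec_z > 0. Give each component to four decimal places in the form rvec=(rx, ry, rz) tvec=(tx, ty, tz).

rvec=(0.4169, -0.2290, -0.0373) tvec=(-0.0709, 0.1250, 1.1041)

Intrinsics K: fx=612.1, fy=463.3, cx=300.7, cy=253.4
Marker side s = 0.156 m; corners in marker frame (Z=0):
  M0 = (-0.0780, +0.0780, 0)
  M1 = (+0.0780, +0.0780, 0)
  M2 = (+0.0780, -0.0780, 0)
  M3 = (-0.0780, -0.0780, 0)
Detected image corners:
  c0 = (219.916375, 337.317634) px
  c1 = (302.920261, 329.710808) px
  c2 = (304.006456, 273.482456) px
  c3 = (216.064795, 279.777424) px
Planar DLT: solve 8×8 A·h = b for H (H[2,2]=1):
  H  [+597.69185 +104.36555 +261.38914]
  H  [+14.11070 +476.60336 +305.83448]
  H  [+0.19270 +0.36720 +1.00000]
B = K⁻¹H; ‖b₁‖=0.905710, ‖b₂‖=0.905710; λ = 2/(‖b₁‖+‖b₂‖) = 1.104106, sign → tz>0 ⇒ λ=+1.104106
r₁ = λ·B[:,0] = (+0.97359,-0.08274,+0.21276); r₂ = λ·B[:,1] = (-0.01092,+0.91406,+0.40543)
r₃ = r₁×r₂ = (-0.22803,-0.39705,+0.88902); SVD([r₁ r₂ r₃]) → R = UVᵀ:
  R  [+0.97359 -0.01092 -0.22803]
  R  [-0.08274 +0.91406 -0.39705]
  R  [+0.21276 +0.40543 +0.88902]
t = (-0.07091, +0.12496, +1.10411) m
tr R = 2.776674; θ = arccos((tr R − 1)/2) = 0.477086 rad = 27.335°
axis k = ((R−Rᵀ)₃₂, (R−Rᵀ)₁₃, (R−Rᵀ)₂₁) / (2 sinθ) = (+0.873797, -0.479962, -0.078208)
rvec = θ·k = (+0.416876, -0.228983, -0.037312)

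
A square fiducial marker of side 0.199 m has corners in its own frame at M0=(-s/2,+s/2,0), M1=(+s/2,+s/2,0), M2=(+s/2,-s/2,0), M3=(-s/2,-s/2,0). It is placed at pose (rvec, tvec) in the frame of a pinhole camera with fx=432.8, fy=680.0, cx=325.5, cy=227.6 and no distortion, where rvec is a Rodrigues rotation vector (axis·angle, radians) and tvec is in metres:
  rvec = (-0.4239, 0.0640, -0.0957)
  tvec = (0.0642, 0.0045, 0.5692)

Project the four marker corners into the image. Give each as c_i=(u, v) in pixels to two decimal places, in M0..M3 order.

c0=(303.74, 362.13) c1=(466.72, 336.90) c2=(436.29, 119.57) c3=(295.54, 144.38)

Intrinsics K: fx=432.8, fy=680.0, cx=325.5, cy=227.6
Marker side s = 0.199 m; corners in marker frame (Z=0):
  M0 = (-0.0995, +0.0995, 0)
  M1 = (+0.0995, +0.0995, 0)
  M2 = (+0.0995, -0.0995, 0)
  M3 = (-0.0995, -0.0995, 0)
rvec = (-0.4239, 0.0640, -0.0957), |rvec| = θ = 0.43926 rad = 25.168°
Rodrigues: sinθ=0.42527, 1−cosθ=0.09493; R = I + sinθ·[k]× + (1−cosθ)·[k]×²:
    [+0.99348 +0.07930 +0.08192]
    [-0.10600 +0.90708 +0.40739]
    [-0.04200 -0.41341 +0.90957]
t = (0.0642, 0.0045, 0.5692) m
M0: Pc = R·M0+t = (-0.02676, +0.10530, +0.53224); u = 432.8·(-0.02676)/0.53224 + 325.5 = 303.7395, v = 680.0·(+0.10530)/0.53224 + 227.6 = 362.1345
M1: Pc = R·M1+t = (+0.17094, +0.08421, +0.52389); u = 432.8·(+0.17094)/0.52389 + 325.5 = 466.7208, v = 680.0·(+0.08421)/0.52389 + 227.6 = 336.9010
M2: Pc = R·M2+t = (+0.15516, -0.09630, +0.60616); u = 432.8·(+0.15516)/0.60616 + 325.5 = 436.2858, v = 680.0·(-0.09630)/0.60616 + 227.6 = 119.5662
M3: Pc = R·M3+t = (-0.04254, -0.07521, +0.61451); u = 432.8·(-0.04254)/0.61451 + 325.5 = 295.5379, v = 680.0·(-0.07521)/0.61451 + 227.6 = 144.3776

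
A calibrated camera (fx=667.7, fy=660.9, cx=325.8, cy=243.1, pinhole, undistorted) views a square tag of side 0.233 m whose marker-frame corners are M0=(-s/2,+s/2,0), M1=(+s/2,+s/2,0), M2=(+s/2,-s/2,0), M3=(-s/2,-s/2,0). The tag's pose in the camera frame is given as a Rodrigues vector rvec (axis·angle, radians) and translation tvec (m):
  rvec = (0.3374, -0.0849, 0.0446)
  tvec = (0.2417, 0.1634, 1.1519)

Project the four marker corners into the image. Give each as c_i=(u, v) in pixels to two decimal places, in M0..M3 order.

Intrinsics K: fx=667.7, fy=660.9, cx=325.8, cy=243.1
Marker side s = 0.233 m; corners in marker frame (Z=0):
  M0 = (-0.1165, +0.1165, 0)
  M1 = (+0.1165, +0.1165, 0)
  M2 = (+0.1165, -0.1165, 0)
  M3 = (-0.1165, -0.1165, 0)
rvec = (0.3374, -0.0849, 0.0446), |rvec| = θ = 0.35076 rad = 20.097°
Rodrigues: sinθ=0.34362, 1−cosθ=0.06089; R = I + sinθ·[k]× + (1−cosθ)·[k]×²:
    [+0.99545 -0.05787 -0.07572]
    [+0.02951 +0.94268 -0.33240]
    [+0.09062 +0.32865 +0.94009]
t = (0.2417, 0.1634, 1.1519) m
M0: Pc = R·M0+t = (+0.11899, +0.26978, +1.17963); u = 667.7·(+0.11899)/1.17963 + 325.8 = 393.1505, v = 660.9·(+0.26978)/1.17963 + 243.1 = 394.2489
M1: Pc = R·M1+t = (+0.35093, +0.27666, +1.20074); u = 667.7·(+0.35093)/1.20074 + 325.8 = 520.9412, v = 660.9·(+0.27666)/1.20074 + 243.1 = 395.3762
M2: Pc = R·M2+t = (+0.36441, +0.05702, +1.12417); u = 667.7·(+0.36441)/1.12417 + 325.8 = 542.2420, v = 660.9·(+0.05702)/1.12417 + 243.1 = 276.6201
M3: Pc = R·M3+t = (+0.13247, +0.05014, +1.10306); u = 667.7·(+0.13247)/1.10306 + 325.8 = 405.9877, v = 660.9·(+0.05014)/1.10306 + 243.1 = 273.1414

c0=(393.15, 394.25) c1=(520.94, 395.38) c2=(542.24, 276.62) c3=(405.99, 273.14)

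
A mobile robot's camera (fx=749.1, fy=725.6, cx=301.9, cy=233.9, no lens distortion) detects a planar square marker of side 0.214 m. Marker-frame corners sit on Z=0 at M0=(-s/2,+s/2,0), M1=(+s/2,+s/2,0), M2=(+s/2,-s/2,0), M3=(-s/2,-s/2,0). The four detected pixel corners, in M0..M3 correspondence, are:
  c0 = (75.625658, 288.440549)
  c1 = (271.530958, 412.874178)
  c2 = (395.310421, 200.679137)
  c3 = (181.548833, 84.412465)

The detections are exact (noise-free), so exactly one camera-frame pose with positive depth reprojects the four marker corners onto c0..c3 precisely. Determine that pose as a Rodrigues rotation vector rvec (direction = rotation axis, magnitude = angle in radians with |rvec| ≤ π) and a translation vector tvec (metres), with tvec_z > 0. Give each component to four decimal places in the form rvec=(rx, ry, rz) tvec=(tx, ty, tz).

rvec=(0.0933, 0.2406, 0.5141) tvec=(-0.0653, 0.0118, 0.6455)

Intrinsics K: fx=749.1, fy=725.6, cx=301.9, cy=233.9
Marker side s = 0.214 m; corners in marker frame (Z=0):
  M0 = (-0.1070, +0.1070, 0)
  M1 = (+0.1070, +0.1070, 0)
  M2 = (+0.1070, -0.1070, 0)
  M3 = (-0.1070, -0.1070, 0)
Detected image corners:
  c0 = (75.625658, 288.440549) px
  c1 = (271.530958, 412.874178) px
  c2 = (395.310421, 200.679137) px
  c3 = (181.548833, 84.412465) px
Planar DLT: solve 8×8 A·h = b for H (H[2,2]=1):
  H  [+883.05652 -482.15253 +226.12396]
  H  [+484.83630 +1028.54853 +247.12503]
  H  [-0.31637 +0.22997 +1.00000]
B = K⁻¹H; ‖b₁‖=1.549108, ‖b₂‖=1.549108; λ = 2/(‖b₁‖+‖b₂‖) = 0.645533, sign → tz>0 ⇒ λ=+0.645533
r₁ = λ·B[:,0] = (+0.84328,+0.49717,-0.20423); r₂ = λ·B[:,1] = (-0.47532,+0.86720,+0.14845)
r₃ = r₁×r₂ = (+0.25091,-0.02811,+0.96760); SVD([r₁ r₂ r₃]) → R = UVᵀ:
  R  [+0.84328 -0.47532 +0.25091]
  R  [+0.49717 +0.86720 -0.02811]
  R  [-0.20423 +0.14845 +0.96760]
t = (-0.06530, +0.01177, +0.64553) m
tr R = 2.678075; θ = arccos((tr R − 1)/2) = 0.575284 rad = 32.961°
axis k = ((R−Rᵀ)₃₂, (R−Rᵀ)₁₃, (R−Rᵀ)₂₁) / (2 sinθ) = (+0.162262, +0.418268, +0.893713)
rvec = θ·k = (+0.093347, +0.240623, +0.514139)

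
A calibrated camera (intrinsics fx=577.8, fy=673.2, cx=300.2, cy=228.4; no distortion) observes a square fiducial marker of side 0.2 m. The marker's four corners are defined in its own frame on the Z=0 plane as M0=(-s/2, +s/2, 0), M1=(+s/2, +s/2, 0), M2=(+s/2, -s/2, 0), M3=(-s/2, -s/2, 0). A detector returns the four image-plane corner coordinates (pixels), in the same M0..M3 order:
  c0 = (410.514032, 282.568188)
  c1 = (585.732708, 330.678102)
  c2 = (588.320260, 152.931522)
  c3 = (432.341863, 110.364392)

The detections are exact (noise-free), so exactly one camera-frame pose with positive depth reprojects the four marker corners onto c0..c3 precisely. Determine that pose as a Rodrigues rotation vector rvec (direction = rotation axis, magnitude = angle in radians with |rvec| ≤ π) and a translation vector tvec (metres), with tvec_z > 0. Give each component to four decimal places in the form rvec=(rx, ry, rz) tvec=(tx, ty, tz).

Intrinsics K: fx=577.8, fy=673.2, cx=300.2, cy=228.4
Marker side s = 0.2 m; corners in marker frame (Z=0):
  M0 = (-0.1000, +0.1000, 0)
  M1 = (+0.1000, +0.1000, 0)
  M2 = (+0.1000, -0.1000, 0)
  M3 = (-0.1000, -0.1000, 0)
Detected image corners:
  c0 = (410.514032, 282.568188) px
  c1 = (585.732708, 330.678102) px
  c2 = (588.320260, 152.931522) px
  c3 = (432.341863, 110.364392) px
Planar DLT: solve 8×8 A·h = b for H (H[2,2]=1):
  H  [+821.30657 -354.28369 +504.51829]
  H  [+224.19665 +747.43793 +214.03066]
  H  [-0.00771 -0.58150 +1.00000]
B = K⁻¹H; ‖b₁‖=1.464449, ‖b₂‖=1.464449; λ = 2/(‖b₁‖+‖b₂‖) = 0.682851, sign → tz>0 ⇒ λ=+0.682851
r₁ = λ·B[:,0] = (+0.97337,+0.22920,-0.00527); r₂ = λ·B[:,1] = (-0.21239,+0.89287,-0.39708)
r₃ = r₁×r₂ = (-0.08631,+0.38762,+0.91777); SVD([r₁ r₂ r₃]) → R = UVᵀ:
  R  [+0.97337 -0.21239 -0.08631]
  R  [+0.22920 +0.89287 +0.38762]
  R  [-0.00527 -0.39708 +0.91777]
t = (+0.24147, -0.01458, +0.68285) m
tr R = 2.784007; θ = arccos((tr R − 1)/2) = 0.469038 rad = 26.874°
axis k = ((R−Rᵀ)₃₂, (R−Rᵀ)₁₃, (R−Rᵀ)₂₁) / (2 sinθ) = (-0.867974, -0.089640, +0.488453)
rvec = θ·k = (-0.407113, -0.042045, +0.229103)

rvec=(-0.4071, -0.0420, 0.2291) tvec=(0.2415, -0.0146, 0.6829)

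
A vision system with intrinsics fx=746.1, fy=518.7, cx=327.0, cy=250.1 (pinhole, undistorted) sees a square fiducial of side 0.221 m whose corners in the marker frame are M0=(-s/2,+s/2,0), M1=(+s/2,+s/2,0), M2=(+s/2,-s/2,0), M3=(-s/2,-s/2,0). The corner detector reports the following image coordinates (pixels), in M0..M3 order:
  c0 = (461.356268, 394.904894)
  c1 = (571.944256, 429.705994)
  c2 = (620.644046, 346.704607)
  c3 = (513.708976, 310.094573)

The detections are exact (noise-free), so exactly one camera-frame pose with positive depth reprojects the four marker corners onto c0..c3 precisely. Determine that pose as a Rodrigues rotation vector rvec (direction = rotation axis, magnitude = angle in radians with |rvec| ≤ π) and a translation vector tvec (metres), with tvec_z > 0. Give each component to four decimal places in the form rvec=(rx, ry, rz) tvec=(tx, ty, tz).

Intrinsics K: fx=746.1, fy=518.7, cx=327.0, cy=250.1
Marker side s = 0.221 m; corners in marker frame (Z=0):
  M0 = (-0.1105, +0.1105, 0)
  M1 = (+0.1105, +0.1105, 0)
  M2 = (+0.1105, -0.1105, 0)
  M3 = (-0.1105, -0.1105, 0)
Detected image corners:
  c0 = (461.356268, 394.904894) px
  c1 = (571.944256, 429.705994) px
  c2 = (620.644046, 346.704607) px
  c3 = (513.708976, 310.094573) px
Planar DLT: solve 8×8 A·h = b for H (H[2,2]=1):
  H  [+565.45322 -276.76006 +542.97590]
  H  [+211.76732 +346.62280 +370.20689]
  H  [+0.13545 -0.08905 +1.00000]
B = K⁻¹H; ‖b₁‖=0.789866, ‖b₂‖=0.789866; λ = 2/(‖b₁‖+‖b₂‖) = 1.266037, sign → tz>0 ⇒ λ=+1.266037
r₁ = λ·B[:,0] = (+0.88435,+0.43420,+0.17148); r₂ = λ·B[:,1] = (-0.42021,+0.90039,-0.11274)
r₃ = r₁×r₂ = (-0.20335,+0.02764,+0.97872); SVD([r₁ r₂ r₃]) → R = UVᵀ:
  R  [+0.88435 -0.42021 -0.20335]
  R  [+0.43420 +0.90039 +0.02764]
  R  [+0.17148 -0.11274 +0.97872]
t = (+0.36648, +0.29316, +1.26604) m
tr R = 2.763455; θ = arccos((tr R − 1)/2) = 0.491285 rad = 28.149°
axis k = ((R−Rᵀ)₃₂, (R−Rᵀ)₁₃, (R−Rᵀ)₂₁) / (2 sinθ) = (-0.148791, -0.397274, +0.905558)
rvec = θ·k = (-0.073099, -0.195175, +0.444887)

rvec=(-0.0731, -0.1952, 0.4449) tvec=(0.3665, 0.2932, 1.2660)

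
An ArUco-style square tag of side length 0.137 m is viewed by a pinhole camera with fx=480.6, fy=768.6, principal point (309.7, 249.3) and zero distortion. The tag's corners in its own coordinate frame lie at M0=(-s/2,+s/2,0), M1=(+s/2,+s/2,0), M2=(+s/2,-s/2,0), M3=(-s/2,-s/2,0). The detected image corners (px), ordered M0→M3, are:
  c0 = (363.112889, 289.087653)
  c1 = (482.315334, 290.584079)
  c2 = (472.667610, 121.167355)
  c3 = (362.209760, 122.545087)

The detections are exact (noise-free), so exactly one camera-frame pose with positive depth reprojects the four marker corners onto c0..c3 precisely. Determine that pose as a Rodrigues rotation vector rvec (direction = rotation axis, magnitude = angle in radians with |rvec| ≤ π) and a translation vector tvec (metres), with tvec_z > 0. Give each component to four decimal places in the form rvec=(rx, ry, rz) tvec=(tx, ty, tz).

Intrinsics K: fx=480.6, fy=768.6, cx=309.7, cy=249.3
Marker side s = 0.137 m; corners in marker frame (Z=0):
  M0 = (-0.0685, +0.0685, 0)
  M1 = (+0.0685, +0.0685, 0)
  M2 = (+0.0685, -0.0685, 0)
  M3 = (-0.0685, -0.0685, 0)
Detected image corners:
  c0 = (363.112889, 289.087653) px
  c1 = (482.315334, 290.584079) px
  c2 = (472.667610, 121.167355) px
  c3 = (362.209760, 122.545087) px
Planar DLT: solve 8×8 A·h = b for H (H[2,2]=1):
  H  [+784.59121 -192.86182 +419.48657]
  H  [-25.63054 +1112.79743 +202.68073]
  H  [-0.12470 -0.55013 +1.00000]
B = K⁻¹H; ‖b₁‖=1.717427, ‖b₂‖=1.717427; λ = 2/(‖b₁‖+‖b₂‖) = 0.582266, sign → tz>0 ⇒ λ=+0.582266
r₁ = λ·B[:,0] = (+0.99735,+0.00413,-0.07261); r₂ = λ·B[:,1] = (-0.02724,+0.94692,-0.32032)
r₃ = r₁×r₂ = (+0.06743,+0.32145,+0.94452); SVD([r₁ r₂ r₃]) → R = UVᵀ:
  R  [+0.99735 -0.02724 +0.06743]
  R  [+0.00413 +0.94692 +0.32145]
  R  [-0.07261 -0.32032 +0.94452]
t = (+0.13301, -0.03532, +0.58227) m
tr R = 2.888792; θ = arccos((tr R − 1)/2) = 0.335044 rad = 19.197°
axis k = ((R−Rᵀ)₃₂, (R−Rᵀ)₁₃, (R−Rᵀ)₂₁) / (2 sinθ) = (-0.975899, +0.212943, +0.047714)
rvec = θ·k = (-0.326969, +0.071345, +0.015986)

rvec=(-0.3270, 0.0713, 0.0160) tvec=(0.1330, -0.0353, 0.5823)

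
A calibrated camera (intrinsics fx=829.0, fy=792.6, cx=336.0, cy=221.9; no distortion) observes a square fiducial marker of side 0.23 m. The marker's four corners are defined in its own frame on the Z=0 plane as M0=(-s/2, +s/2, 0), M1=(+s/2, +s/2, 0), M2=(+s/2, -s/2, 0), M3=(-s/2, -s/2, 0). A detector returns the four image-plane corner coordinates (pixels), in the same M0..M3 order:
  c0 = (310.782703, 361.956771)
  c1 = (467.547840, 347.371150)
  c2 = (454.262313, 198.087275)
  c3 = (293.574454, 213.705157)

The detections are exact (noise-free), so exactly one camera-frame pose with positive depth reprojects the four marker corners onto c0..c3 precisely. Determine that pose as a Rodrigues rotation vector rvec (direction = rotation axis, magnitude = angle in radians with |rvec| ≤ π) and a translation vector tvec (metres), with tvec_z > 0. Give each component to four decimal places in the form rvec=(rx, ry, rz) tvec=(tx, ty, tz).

Intrinsics K: fx=829.0, fy=792.6, cx=336.0, cy=221.9
Marker side s = 0.23 m; corners in marker frame (Z=0):
  M0 = (-0.1150, +0.1150, 0)
  M1 = (+0.1150, +0.1150, 0)
  M2 = (+0.1150, -0.1150, 0)
  M3 = (-0.1150, -0.1150, 0)
Detected image corners:
  c0 = (310.782703, 361.956771) px
  c1 = (467.547840, 347.371150) px
  c2 = (454.262313, 198.087275) px
  c3 = (293.574454, 213.705157) px
Planar DLT: solve 8×8 A·h = b for H (H[2,2]=1):
  H  [+682.73018 +108.00565 +381.46354]
  H  [-70.97789 +677.44127 +281.23148]
  H  [-0.01907 +0.10928 +1.00000]
B = K⁻¹H; ‖b₁‖=0.835762, ‖b₂‖=0.835762; λ = 2/(‖b₁‖+‖b₂‖) = 1.196513, sign → tz>0 ⇒ λ=+1.196513
r₁ = λ·B[:,0] = (+0.99465,-0.10076,-0.02282); r₂ = λ·B[:,1] = (+0.10289,+0.98606,+0.13076)
r₃ = r₁×r₂ = (+0.00933,-0.13241,+0.99115); SVD([r₁ r₂ r₃]) → R = UVᵀ:
  R  [+0.99465 +0.10289 +0.00933]
  R  [-0.10076 +0.98606 -0.13241]
  R  [-0.02282 +0.13076 +0.99115]
t = (+0.06562, +0.08957, +1.19651) m
tr R = 2.971861; θ = arccos((tr R − 1)/2) = 0.167943 rad = 9.622°
axis k = ((R−Rᵀ)₃₂, (R−Rᵀ)₁₃, (R−Rᵀ)₂₁) / (2 sinθ) = (+0.787193, +0.096178, -0.609160)
rvec = θ·k = (+0.132204, +0.016153, -0.102304)

rvec=(0.1322, 0.0162, -0.1023) tvec=(0.0656, 0.0896, 1.1965)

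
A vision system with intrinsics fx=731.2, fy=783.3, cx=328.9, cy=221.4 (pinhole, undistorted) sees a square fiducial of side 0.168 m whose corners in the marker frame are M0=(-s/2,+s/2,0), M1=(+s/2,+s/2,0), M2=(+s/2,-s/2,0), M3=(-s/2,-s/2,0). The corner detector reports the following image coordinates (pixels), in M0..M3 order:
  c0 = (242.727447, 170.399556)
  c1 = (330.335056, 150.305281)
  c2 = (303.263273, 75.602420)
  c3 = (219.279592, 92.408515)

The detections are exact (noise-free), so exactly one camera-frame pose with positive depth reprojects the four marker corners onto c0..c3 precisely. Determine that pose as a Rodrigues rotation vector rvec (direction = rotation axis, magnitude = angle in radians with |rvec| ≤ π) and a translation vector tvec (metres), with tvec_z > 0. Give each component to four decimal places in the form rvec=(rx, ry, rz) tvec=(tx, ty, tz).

Intrinsics K: fx=731.2, fy=783.3, cx=328.9, cy=221.4
Marker side s = 0.168 m; corners in marker frame (Z=0):
  M0 = (-0.0840, +0.0840, 0)
  M1 = (+0.0840, +0.0840, 0)
  M2 = (+0.0840, -0.0840, 0)
  M3 = (-0.0840, -0.0840, 0)
Detected image corners:
  c0 = (242.727447, 170.399556) px
  c1 = (330.335056, 150.305281) px
  c2 = (303.263273, 75.602420) px
  c3 = (219.279592, 92.408515) px
Planar DLT: solve 8×8 A·h = b for H (H[2,2]=1):
  H  [+560.42910 +66.93041 +274.23559]
  H  [-87.26051 +417.00861 +121.05883]
  H  [+0.18261 -0.30519 +1.00000]
B = K⁻¹H; ‖b₁‖=0.726776, ‖b₂‖=0.726776; λ = 2/(‖b₁‖+‖b₂‖) = 1.375940, sign → tz>0 ⇒ λ=+1.375940
r₁ = λ·B[:,0] = (+0.94157,-0.22430,+0.25126); r₂ = λ·B[:,1] = (+0.31483,+0.85121,-0.41992)
r₃ = r₁×r₂ = (-0.11969,+0.47449,+0.87209); SVD([r₁ r₂ r₃]) → R = UVᵀ:
  R  [+0.94157 +0.31483 -0.11969]
  R  [-0.22430 +0.85121 +0.47449]
  R  [+0.25126 -0.41992 +0.87209]
t = (-0.10287, -0.17626, +1.37594) m
tr R = 2.664864; θ = arccos((tr R − 1)/2) = 0.587314 rad = 33.651°
axis k = ((R−Rᵀ)₃₂, (R−Rᵀ)₁₃, (R−Rᵀ)₂₁) / (2 sinθ) = (-0.807041, -0.334713, -0.486468)
rvec = θ·k = (-0.473987, -0.196582, -0.285709)

rvec=(-0.4740, -0.1966, -0.2857) tvec=(-0.1029, -0.1763, 1.3759)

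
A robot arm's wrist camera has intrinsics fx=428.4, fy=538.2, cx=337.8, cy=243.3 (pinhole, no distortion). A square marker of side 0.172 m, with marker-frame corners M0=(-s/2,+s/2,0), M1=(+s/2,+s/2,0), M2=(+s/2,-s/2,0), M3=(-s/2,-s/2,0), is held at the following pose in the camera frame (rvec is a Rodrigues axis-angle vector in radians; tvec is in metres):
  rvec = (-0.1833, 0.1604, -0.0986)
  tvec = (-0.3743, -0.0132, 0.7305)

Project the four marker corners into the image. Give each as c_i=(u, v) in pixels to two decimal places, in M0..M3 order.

Intrinsics K: fx=428.4, fy=538.2, cx=337.8, cy=243.3
Marker side s = 0.172 m; corners in marker frame (Z=0):
  M0 = (-0.0860, +0.0860, 0)
  M1 = (+0.0860, +0.0860, 0)
  M2 = (+0.0860, -0.0860, 0)
  M3 = (-0.0860, -0.0860, 0)
rvec = (-0.1833, 0.1604, -0.0986), |rvec| = θ = 0.26277 rad = 15.056°
Rodrigues: sinθ=0.25976, 1−cosθ=0.03433; R = I + sinθ·[k]× + (1−cosθ)·[k]×²:
    [+0.98238 +0.08285 +0.16755]
    [-0.11209 +0.97846 +0.17334]
    [-0.14958 -0.18906 +0.97051]
t = (-0.3743, -0.0132, 0.7305) m
M0: Pc = R·M0+t = (-0.45166, +0.08059, +0.72710); u = 428.4·(-0.45166)/0.72710 + 337.8 = 71.6886, v = 538.2·(+0.08059)/0.72710 + 243.3 = 302.9504
M1: Pc = R·M1+t = (-0.28269, +0.06131, +0.70138); u = 428.4·(-0.28269)/0.70138 + 337.8 = 165.1333, v = 538.2·(+0.06131)/0.70138 + 243.3 = 290.3449
M2: Pc = R·M2+t = (-0.29694, -0.10699, +0.73390); u = 428.4·(-0.29694)/0.73390 + 337.8 = 164.4654, v = 538.2·(-0.10699)/0.73390 + 243.3 = 164.8412
M3: Pc = R·M3+t = (-0.46591, -0.08771, +0.75962); u = 428.4·(-0.46591)/0.75962 + 337.8 = 75.0436, v = 538.2·(-0.08771)/0.75962 + 243.3 = 181.1576

c0=(71.69, 302.95) c1=(165.13, 290.34) c2=(164.47, 164.84) c3=(75.04, 181.16)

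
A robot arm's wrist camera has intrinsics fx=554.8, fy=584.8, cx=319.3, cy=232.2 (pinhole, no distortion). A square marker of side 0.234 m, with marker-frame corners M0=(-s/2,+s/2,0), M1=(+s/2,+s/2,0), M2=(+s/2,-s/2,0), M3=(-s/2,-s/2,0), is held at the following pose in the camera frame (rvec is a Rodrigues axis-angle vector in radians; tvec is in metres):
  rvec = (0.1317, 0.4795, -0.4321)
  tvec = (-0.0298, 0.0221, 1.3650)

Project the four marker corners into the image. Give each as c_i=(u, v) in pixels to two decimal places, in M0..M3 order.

c0=(290.93, 302.48) c1=(367.60, 269.71) c2=(324.88, 175.46) c3=(251.27, 215.71)

Intrinsics K: fx=554.8, fy=584.8, cx=319.3, cy=232.2
Marker side s = 0.234 m; corners in marker frame (Z=0):
  M0 = (-0.1170, +0.1170, 0)
  M1 = (+0.1170, +0.1170, 0)
  M2 = (+0.1170, -0.1170, 0)
  M3 = (-0.1170, -0.1170, 0)
rvec = (0.1317, 0.4795, -0.4321), |rvec| = θ = 0.65877 rad = 37.745°
Rodrigues: sinθ=0.61214, 1−cosθ=0.20925; R = I + sinθ·[k]× + (1−cosθ)·[k]×²:
    [+0.79911 +0.43197 +0.41812]
    [-0.37107 +0.90161 -0.22228]
    [-0.47300 +0.02248 +0.88077]
t = (-0.0298, 0.0221, 1.3650) m
M0: Pc = R·M0+t = (-0.07276, +0.17100, +1.42297); u = 554.8·(-0.07276)/1.42297 + 319.3 = 290.9334, v = 584.8·(+0.17100)/1.42297 + 232.2 = 302.4774
M1: Pc = R·M1+t = (+0.11424, +0.08417, +1.31229); u = 554.8·(+0.11424)/1.31229 + 319.3 = 367.5959, v = 584.8·(+0.08417)/1.31229 + 232.2 = 269.7105
M2: Pc = R·M2+t = (+0.01316, -0.12680, +1.30703); u = 554.8·(+0.01316)/1.30703 + 319.3 = 324.8843, v = 584.8·(-0.12680)/1.30703 + 232.2 = 175.4648
M3: Pc = R·M3+t = (-0.17384, -0.03997, +1.41771); u = 554.8·(-0.17384)/1.41771 + 319.3 = 251.2719, v = 584.8·(-0.03997)/1.41771 + 232.2 = 215.7112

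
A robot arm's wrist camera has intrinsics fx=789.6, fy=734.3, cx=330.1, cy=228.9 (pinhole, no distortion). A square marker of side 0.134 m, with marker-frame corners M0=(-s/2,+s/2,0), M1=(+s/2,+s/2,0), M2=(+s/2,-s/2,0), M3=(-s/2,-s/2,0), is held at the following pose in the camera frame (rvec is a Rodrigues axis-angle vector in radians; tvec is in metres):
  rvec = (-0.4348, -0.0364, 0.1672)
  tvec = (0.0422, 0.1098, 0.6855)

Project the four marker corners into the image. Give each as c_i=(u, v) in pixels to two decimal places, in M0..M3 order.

Intrinsics K: fx=789.6, fy=734.3, cx=330.1, cy=228.9
Marker side s = 0.134 m; corners in marker frame (Z=0):
  M0 = (-0.0670, +0.0670, 0)
  M1 = (+0.0670, +0.0670, 0)
  M2 = (+0.0670, -0.0670, 0)
  M3 = (-0.0670, -0.0670, 0)
rvec = (-0.4348, -0.0364, 0.1672), |rvec| = θ = 0.46726 rad = 26.772°
Rodrigues: sinθ=0.45044, 1−cosθ=0.10719; R = I + sinθ·[k]× + (1−cosθ)·[k]×²:
    [+0.98562 -0.15341 -0.07078]
    [+0.16895 +0.89346 +0.41616]
    [-0.00060 -0.42214 +0.90653]
t = (0.0422, 0.1098, 0.6855) m
M0: Pc = R·M0+t = (-0.03412, +0.15834, +0.65726); u = 789.6·(-0.03412)/0.65726 + 330.1 = 289.1153, v = 734.3·(+0.15834)/0.65726 + 228.9 = 405.8024
M1: Pc = R·M1+t = (+0.09796, +0.18098, +0.65718); u = 789.6·(+0.09796)/0.65718 + 330.1 = 447.7972, v = 734.3·(+0.18098)/0.65718 + 228.9 = 431.1207
M2: Pc = R·M2+t = (+0.11852, +0.06126, +0.71374); u = 789.6·(+0.11852)/0.71374 + 330.1 = 461.2113, v = 734.3·(+0.06126)/0.71374 + 228.9 = 291.9226
M3: Pc = R·M3+t = (-0.01356, +0.03862, +0.71382); u = 789.6·(-0.01356)/0.71382 + 330.1 = 315.1025, v = 734.3·(+0.03862)/0.71382 + 228.9 = 268.6264

c0=(289.12, 405.80) c1=(447.80, 431.12) c2=(461.21, 291.92) c3=(315.10, 268.63)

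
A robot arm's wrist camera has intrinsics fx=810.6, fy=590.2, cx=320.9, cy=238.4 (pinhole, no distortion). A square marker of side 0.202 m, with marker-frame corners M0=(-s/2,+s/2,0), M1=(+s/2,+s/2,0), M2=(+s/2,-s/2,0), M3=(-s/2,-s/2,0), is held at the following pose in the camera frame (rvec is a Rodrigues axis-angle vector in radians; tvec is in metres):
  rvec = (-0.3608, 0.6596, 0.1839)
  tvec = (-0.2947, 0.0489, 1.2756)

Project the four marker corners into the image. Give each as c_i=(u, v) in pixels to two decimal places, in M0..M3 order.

c0=(72.89, 299.89) c1=(153.72, 311.79) c2=(197.93, 219.88) c3=(116.19, 216.98)

Intrinsics K: fx=810.6, fy=590.2, cx=320.9, cy=238.4
Marker side s = 0.202 m; corners in marker frame (Z=0):
  M0 = (-0.1010, +0.1010, 0)
  M1 = (+0.1010, +0.1010, 0)
  M2 = (+0.1010, -0.1010, 0)
  M3 = (-0.1010, -0.1010, 0)
rvec = (-0.3608, 0.6596, 0.1839), |rvec| = θ = 0.77399 rad = 44.347°
Rodrigues: sinθ=0.69900, 1−cosθ=0.28488; R = I + sinθ·[k]× + (1−cosθ)·[k]×²:
    [+0.77703 -0.27925 +0.56414]
    [+0.05291 +0.92201 +0.38352]
    [-0.62724 -0.26816 +0.73121]
t = (-0.2947, 0.0489, 1.2756) m
M0: Pc = R·M0+t = (-0.40138, +0.13668, +1.31187); u = 810.6·(-0.40138)/1.31187 + 320.9 = 72.8857, v = 590.2·(+0.13668)/1.31187 + 238.4 = 299.8911
M1: Pc = R·M1+t = (-0.24442, +0.14737, +1.18516); u = 810.6·(-0.24442)/1.18516 + 320.9 = 153.7246, v = 590.2·(+0.14737)/1.18516 + 238.4 = 311.7876
M2: Pc = R·M2+t = (-0.18802, -0.03888, +1.23933); u = 810.6·(-0.18802)/1.23933 + 320.9 = 197.9259, v = 590.2·(-0.03888)/1.23933 + 238.4 = 219.8847
M3: Pc = R·M3+t = (-0.34498, -0.04957, +1.36604); u = 810.6·(-0.34498)/1.36604 + 320.9 = 116.1928, v = 590.2·(-0.04957)/1.36604 + 238.4 = 216.9842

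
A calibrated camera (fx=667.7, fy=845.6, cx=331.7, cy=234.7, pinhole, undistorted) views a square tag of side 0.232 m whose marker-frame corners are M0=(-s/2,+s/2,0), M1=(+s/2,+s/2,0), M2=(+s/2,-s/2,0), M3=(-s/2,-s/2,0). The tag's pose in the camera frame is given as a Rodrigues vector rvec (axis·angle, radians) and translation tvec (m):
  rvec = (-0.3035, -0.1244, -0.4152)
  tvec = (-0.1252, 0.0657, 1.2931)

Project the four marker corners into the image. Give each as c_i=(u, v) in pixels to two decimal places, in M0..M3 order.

c0=(233.57, 378.08) c1=(346.39, 315.68) c2=(297.97, 184.94) c3=(188.90, 240.21)

Intrinsics K: fx=667.7, fy=845.6, cx=331.7, cy=234.7
Marker side s = 0.232 m; corners in marker frame (Z=0):
  M0 = (-0.1160, +0.1160, 0)
  M1 = (+0.1160, +0.1160, 0)
  M2 = (+0.1160, -0.1160, 0)
  M3 = (-0.1160, -0.1160, 0)
rvec = (-0.3035, -0.1244, -0.4152), |rvec| = θ = 0.52913 rad = 30.317°
Rodrigues: sinθ=0.50478, 1−cosθ=0.13675; R = I + sinθ·[k]× + (1−cosθ)·[k]×²:
    [+0.90824 +0.41454 -0.05713]
    [-0.37765 +0.87081 +0.31476]
    [+0.18023 -0.26431 +0.94745]
t = (-0.1252, 0.0657, 1.2931) m
M0: Pc = R·M0+t = (-0.18247, +0.21052, +1.24153); u = 667.7·(-0.18247)/1.24153 + 331.7 = 233.5675, v = 845.6·(+0.21052)/1.24153 + 234.7 = 378.0845
M1: Pc = R·M1+t = (+0.02824, +0.12291, +1.28335); u = 667.7·(+0.02824)/1.28335 + 331.7 = 346.3937, v = 845.6·(+0.12291)/1.28335 + 234.7 = 315.6828
M2: Pc = R·M2+t = (-0.06793, -0.07912, +1.34467); u = 667.7·(-0.06793)/1.34467 + 331.7 = 297.9688, v = 845.6·(-0.07912)/1.34467 + 234.7 = 184.9442
M3: Pc = R·M3+t = (-0.27864, +0.00849, +1.30285); u = 667.7·(-0.27864)/1.30285 + 331.7 = 188.8987, v = 845.6·(+0.00849)/1.30285 + 234.7 = 240.2132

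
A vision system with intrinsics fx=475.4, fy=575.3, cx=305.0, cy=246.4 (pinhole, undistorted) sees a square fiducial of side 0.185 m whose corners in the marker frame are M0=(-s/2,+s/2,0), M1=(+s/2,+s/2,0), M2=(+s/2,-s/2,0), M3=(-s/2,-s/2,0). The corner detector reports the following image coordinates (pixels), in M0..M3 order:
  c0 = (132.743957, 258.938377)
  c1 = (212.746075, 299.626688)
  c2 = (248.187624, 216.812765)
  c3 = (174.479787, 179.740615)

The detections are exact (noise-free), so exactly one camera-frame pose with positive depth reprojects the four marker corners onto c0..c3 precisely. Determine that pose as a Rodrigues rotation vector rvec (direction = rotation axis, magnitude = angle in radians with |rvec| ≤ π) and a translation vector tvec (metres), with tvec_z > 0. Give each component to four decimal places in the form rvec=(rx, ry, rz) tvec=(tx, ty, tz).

rvec=(-0.4966, -0.0745, 0.3918) tvec=(-0.2482, -0.0171, 1.0516)

Intrinsics K: fx=475.4, fy=575.3, cx=305.0, cy=246.4
Marker side s = 0.185 m; corners in marker frame (Z=0):
  M0 = (-0.0925, +0.0925, 0)
  M1 = (+0.0925, +0.0925, 0)
  M2 = (+0.0925, -0.0925, 0)
  M3 = (-0.0925, -0.0925, 0)
Detected image corners:
  c0 = (132.743957, 258.938377) px
  c1 = (212.746075, 299.626688) px
  c2 = (248.187624, 216.812765) px
  c3 = (174.479787, 179.740615) px
Planar DLT: solve 8×8 A·h = b for H (H[2,2]=1):
  H  [+410.25711 -295.87797 +192.76770]
  H  [+204.20683 +329.35788 +237.03560]
  H  [-0.02323 -0.45435 +1.00000]
B = K⁻¹H; ‖b₁‖=0.950976, ‖b₂‖=0.950976; λ = 2/(‖b₁‖+‖b₂‖) = 1.051551, sign → tz>0 ⇒ λ=+1.051551
r₁ = λ·B[:,0] = (+0.92313,+0.38372,-0.02442); r₂ = λ·B[:,1] = (-0.34794,+0.80664,-0.47778)
r₃ = r₁×r₂ = (-0.16363,+0.44955,+0.87814); SVD([r₁ r₂ r₃]) → R = UVᵀ:
  R  [+0.92313 -0.34794 -0.16363]
  R  [+0.38372 +0.80664 +0.44955]
  R  [-0.02442 -0.47778 +0.87814]
t = (-0.24825, -0.01712, +1.05155) m
tr R = 2.607911; θ = arccos((tr R − 1)/2) = 0.636879 rad = 36.490°
axis k = ((R−Rᵀ)₃₂, (R−Rᵀ)₁₃, (R−Rᵀ)₂₁) / (2 sinθ) = (-0.779670, -0.117042, +0.615155)
rvec = θ·k = (-0.496556, -0.074541, +0.391779)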